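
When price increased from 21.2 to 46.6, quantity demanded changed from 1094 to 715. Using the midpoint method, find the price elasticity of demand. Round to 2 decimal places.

%Δq = (715 − 1094)/[(1094 + 715)/2] = -379/904.5 ≈ -0.4190.
%Δp = (46.6 − 21.2)/[(21.2 + 46.6)/2] = 25.4/33.9 ≈ 0.7493.
Arc elasticity E = %Δq/%Δp ≈ -0.4190/0.7493 ≈ -0.56.
|E| < 1: demand is inelastic over this range.

-0.56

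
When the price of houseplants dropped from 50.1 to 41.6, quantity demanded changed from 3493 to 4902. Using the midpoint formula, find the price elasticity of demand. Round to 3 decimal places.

%ΔQ = (4902 − 3493)/[(3493 + 4902)/2] = 1409/4197.5 ≈ 0.3357.
%Δp = (41.6 − 50.1)/[(50.1 + 41.6)/2] = -8.5/45.85 ≈ -0.1854.
Arc elasticity E = %ΔQ/%Δp ≈ 0.3357/-0.1854 ≈ -1.811.
|E| > 1: demand is elastic over this range.

-1.811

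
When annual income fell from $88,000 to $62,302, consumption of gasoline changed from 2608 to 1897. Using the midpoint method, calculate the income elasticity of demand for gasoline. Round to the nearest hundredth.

%ΔQ = (1897 − 2608)/[(2608+1897)/2] = -711/2252.5 ≈ -0.3156.
%ΔI = (62,302 − 88,000)/[(88,000+62,302)/2] = -25698/75151 ≈ -0.3420.
E_I = %ΔQ/%ΔI ≈ 0.92.
E_I ∈ (0,1): normal good (necessity).

0.92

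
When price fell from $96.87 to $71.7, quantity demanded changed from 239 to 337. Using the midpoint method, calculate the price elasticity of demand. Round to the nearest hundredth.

%ΔQ = (337 − 239)/[(239 + 337)/2] = 98/288 ≈ 0.3403.
%Δp = (71.7 − 96.87)/[(96.87 + 71.7)/2] = -25.17/84.285 ≈ -0.2986.
Arc elasticity E = %ΔQ/%Δp ≈ 0.3403/-0.2986 ≈ -1.14.
|E| > 1: demand is elastic over this range.

-1.14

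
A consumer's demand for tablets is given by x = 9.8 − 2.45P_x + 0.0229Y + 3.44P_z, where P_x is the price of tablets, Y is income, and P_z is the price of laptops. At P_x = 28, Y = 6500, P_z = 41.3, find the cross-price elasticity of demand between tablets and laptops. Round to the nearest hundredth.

0.61

x = 9.8 − 2.45(28) + 0.0229(6500) + 3.44(41.3) = 9.8 − 68.6 + 148.85 + 142.072 = 232.122.
∂x/∂P_z = +3.44, so E_xy = 3.44·(41.3/232.122) ≈ 0.61.
E_xy > 0: the goods are substitutes.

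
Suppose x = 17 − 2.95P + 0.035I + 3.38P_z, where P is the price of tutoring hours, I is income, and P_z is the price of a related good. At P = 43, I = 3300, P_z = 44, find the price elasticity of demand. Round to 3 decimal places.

-0.822

At the given point, x = 17 − 2.95(43) + 0.035(3300) + 3.38(44) = 17 − 126.85 + 115.5 + 148.72 = 154.37.
∂x/∂P = −2.95, so E_p = (−2.95)·(43/154.37) ≈ -0.822.
|E_p| < 1: demand is inelastic.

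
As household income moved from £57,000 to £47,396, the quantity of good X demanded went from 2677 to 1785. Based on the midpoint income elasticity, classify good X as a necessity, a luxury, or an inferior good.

luxury

%ΔQ = (1785 − 2677)/[(2677+1785)/2] = -892/2231 ≈ -0.3998.
%ΔY = (47,396 − 57,000)/[(57,000+47,396)/2] = -9604/52198 ≈ -0.1840.
E_I = %ΔQ/%ΔY ≈ 2.173.
E_I > 1: normal good (luxury).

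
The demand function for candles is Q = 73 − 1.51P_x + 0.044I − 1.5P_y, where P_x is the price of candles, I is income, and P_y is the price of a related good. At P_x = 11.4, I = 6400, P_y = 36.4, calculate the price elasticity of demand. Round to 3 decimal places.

First evaluate Q: 73 − 1.51(11.4) + 0.044(6400) − 1.5(36.4) = 73 − 17.214 + 281.6 − 54.6 = 282.786.
∂Q/∂P_x = −1.51, so E_p = (−1.51)·(11.4/282.786) ≈ -0.061.
|E_p| < 1: demand is inelastic.

-0.061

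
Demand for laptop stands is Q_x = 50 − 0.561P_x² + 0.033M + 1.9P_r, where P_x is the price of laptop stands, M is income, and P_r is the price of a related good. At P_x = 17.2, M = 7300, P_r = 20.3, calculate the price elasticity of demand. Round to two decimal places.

-2.03

Q_x = 50 − 0.561(17.2)² + 0.033(7300) + 1.9(20.3) = 50 − 165.9662 + 240.9 + 38.57 = 163.5038.
∂Q_x/∂P_x = −2·0.561·P_x = -19.2984, so E_p = -19.2984·(17.2/163.5038) ≈ -2.03.
|E_p| > 1: demand is elastic.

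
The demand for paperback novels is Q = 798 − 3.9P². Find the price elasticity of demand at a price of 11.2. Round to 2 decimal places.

At P = 11.2, Q = 308.784.
dQ/dP = −2·3.9·P = −87.36.
Point elasticity E = (dQ/dP)·(P/Q) = -87.36 × 11.2/308.784 ≈ -3.17.
|E| > 1, so demand is elastic at this price.

-3.17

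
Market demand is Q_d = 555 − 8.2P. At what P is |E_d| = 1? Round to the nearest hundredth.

For linear demand Q_d = a − bP, E = −bP/(a − bP). |E| = 1 ⇒ bP = a − bP ⇒ P = a/(2b).
P = 555/(2·8.2) ≈ 33.84.

33.84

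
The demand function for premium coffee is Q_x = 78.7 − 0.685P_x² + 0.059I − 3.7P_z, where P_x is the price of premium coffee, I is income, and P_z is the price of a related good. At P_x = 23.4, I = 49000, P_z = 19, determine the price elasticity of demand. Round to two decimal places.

Q_x = 78.7 − 0.685(23.4)² + 0.059(49000) − 3.7(19) = 78.7 − 375.0786 + 2891 − 70.3 = 2524.3214.
∂Q_x/∂P_x = −2·0.685·P_x = -32.058, so E_p = -32.058·(23.4/2524.3214) ≈ -0.30.
|E_p| < 1: demand is inelastic.

-0.30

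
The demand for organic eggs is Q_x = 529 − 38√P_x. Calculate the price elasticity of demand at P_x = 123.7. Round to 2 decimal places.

-1.99

At P_x = 123.7, Q_x = 106.3621.
dQ_x/dP_x = −38/(2√P_x) = −38/(2·11.1221).
Point elasticity E = (dQ_x/dP_x)·(P_x/Q_x) = -1.7083 × 123.7/106.3621 ≈ -1.99.
|E| > 1, so demand is elastic at this price.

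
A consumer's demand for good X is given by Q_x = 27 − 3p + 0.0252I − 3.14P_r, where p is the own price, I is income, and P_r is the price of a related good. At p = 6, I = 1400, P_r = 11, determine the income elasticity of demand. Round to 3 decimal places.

3.622

Evaluating quantity at (p, I, P_r) gives Q_x = 27 − 3(6) + 0.0252(1400) − 3.14(11) = 27 − 18 + 35.28 − 34.54 = 9.74.
∂Q_x/∂I = +0.0252, so E_I = 0.0252·(1400/9.74) ≈ 3.622.
E_I > 1: normal good (luxury).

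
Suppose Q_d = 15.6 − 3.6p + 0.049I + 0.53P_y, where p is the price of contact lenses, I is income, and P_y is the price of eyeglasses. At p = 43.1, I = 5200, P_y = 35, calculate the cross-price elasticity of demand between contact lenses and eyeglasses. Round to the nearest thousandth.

Substituting, Q_d = 15.6 − 3.6(43.1) + 0.049(5200) + 0.53(35) = 15.6 − 155.16 + 254.8 + 18.55 = 133.79.
∂Q_d/∂P_y = +0.53, so E_xy = 0.53·(35/133.79) ≈ 0.139.
E_xy > 0: the goods are substitutes.

0.139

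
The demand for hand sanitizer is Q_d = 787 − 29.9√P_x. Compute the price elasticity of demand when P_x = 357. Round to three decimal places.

-1.272

At P_x = 357, Q_d = 222.0561.
dQ_d/dP_x = −29.9/(2√P_x) = −29.9/(2·18.8944).
Point elasticity E = (dQ_d/dP_x)·(P_x/Q_d) = -0.7912 × 357/222.0561 ≈ -1.272.
|E| > 1, so demand is elastic at this price.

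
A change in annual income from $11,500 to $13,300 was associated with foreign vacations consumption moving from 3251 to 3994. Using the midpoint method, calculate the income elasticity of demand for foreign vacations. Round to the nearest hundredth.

1.41

%ΔQ = (3994 − 3251)/[(3251+3994)/2] = 743/3622.5 ≈ 0.2051.
%ΔI = (13,300 − 11,500)/[(11,500+13,300)/2] = 1800/12400 ≈ 0.1452.
E_I = %ΔQ/%ΔI ≈ 1.41.
E_I > 1: normal good (luxury).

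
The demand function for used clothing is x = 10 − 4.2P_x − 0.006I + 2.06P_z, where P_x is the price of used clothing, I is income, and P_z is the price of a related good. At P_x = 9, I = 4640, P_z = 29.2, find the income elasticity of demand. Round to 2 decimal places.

Substituting, x = 10 − 4.2(9) − 0.006(4640) + 2.06(29.2) = 10 − 37.8 − 27.84 + 60.152 = 4.512.
∂x/∂I = −0.006, so E_I = -0.006·(4640/4.512) ≈ -6.17.
E_I < 0: inferior good.

-6.17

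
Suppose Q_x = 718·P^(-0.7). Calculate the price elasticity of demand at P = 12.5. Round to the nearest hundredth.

For a Cobb–Douglas (constant-elasticity) form Q_x = A·P^α·…, the elasticity with respect to P equals the exponent α at every point.
Here the exponent on P is -0.7, so the price elasticity of demand is -0.70.

-0.70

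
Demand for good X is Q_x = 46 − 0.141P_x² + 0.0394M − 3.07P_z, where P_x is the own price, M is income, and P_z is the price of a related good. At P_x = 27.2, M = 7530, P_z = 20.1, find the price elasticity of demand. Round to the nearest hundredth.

Evaluating quantity at (P_x, M, P_z) gives Q_x = 46 − 0.141(27.2)² + 0.0394(7530) − 3.07(20.1) = 46 − 104.3174 + 296.682 − 61.707 = 176.6576.
∂Q_x/∂P_x = −2·0.141·P_x = -7.6704, so E_p = -7.6704·(27.2/176.6576) ≈ -1.18.
|E_p| > 1: demand is elastic.

-1.18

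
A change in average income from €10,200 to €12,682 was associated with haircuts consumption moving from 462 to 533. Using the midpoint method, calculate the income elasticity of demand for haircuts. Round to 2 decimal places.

%ΔQ = (533 − 462)/[(462+533)/2] = 71/497.5 ≈ 0.1427.
%ΔI = (12,682 − 10,200)/[(10,200+12,682)/2] = 2482/11441 ≈ 0.2169.
E_I = %ΔQ/%ΔI ≈ 0.66.
E_I ∈ (0,1): normal good (necessity).

0.66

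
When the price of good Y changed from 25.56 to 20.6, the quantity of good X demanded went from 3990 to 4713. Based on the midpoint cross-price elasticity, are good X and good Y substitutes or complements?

complements

%ΔQ_x = (4713 − 3990)/[(3990+4713)/2] = 723/4351.5 ≈ 0.1661.
%ΔP_y = (20.6 − 25.56)/[(25.56+20.6)/2] ≈ -0.2149.
E_xy = 0.1661/-0.2149 ≈ -0.773.
E_xy < 0, so the goods are complements.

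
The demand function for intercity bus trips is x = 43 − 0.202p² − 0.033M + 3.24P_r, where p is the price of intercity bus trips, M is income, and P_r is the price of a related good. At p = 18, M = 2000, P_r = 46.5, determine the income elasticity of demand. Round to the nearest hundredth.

-1.06

Evaluating quantity at (p, M, P_r) gives x = 43 − 0.202(18)² − 0.033(2000) + 3.24(46.5) = 43 − 65.448 − 66 + 150.66 = 62.212.
∂x/∂M = −0.033, so E_I = -0.033·(2000/62.212) ≈ -1.06.
E_I < 0: inferior good.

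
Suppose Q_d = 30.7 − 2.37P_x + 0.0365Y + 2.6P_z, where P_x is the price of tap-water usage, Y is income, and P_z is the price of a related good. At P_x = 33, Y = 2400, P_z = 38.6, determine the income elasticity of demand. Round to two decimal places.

At the given point, Q_d = 30.7 − 2.37(33) + 0.0365(2400) + 2.6(38.6) = 30.7 − 78.21 + 87.6 + 100.36 = 140.45.
∂Q_d/∂Y = +0.0365, so E_I = 0.0365·(2400/140.45) ≈ 0.62.
E_I ∈ (0,1): normal good (necessity).

0.62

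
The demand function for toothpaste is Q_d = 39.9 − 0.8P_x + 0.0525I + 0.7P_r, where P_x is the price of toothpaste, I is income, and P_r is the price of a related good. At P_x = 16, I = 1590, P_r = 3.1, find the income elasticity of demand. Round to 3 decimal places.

0.740

Q_d = 39.9 − 0.8(16) + 0.0525(1590) + 0.7(3.1) = 39.9 − 12.8 + 83.475 + 2.17 = 112.745.
∂Q_d/∂I = +0.0525, so E_I = 0.0525·(1590/112.745) ≈ 0.740.
E_I ∈ (0,1): normal good (necessity).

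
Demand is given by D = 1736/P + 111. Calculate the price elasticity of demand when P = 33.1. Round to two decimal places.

-0.32

At P = 33.1, D = 163.4471.
dD/dP = −1736/P² = −1.5845.
Point elasticity E = (dD/dP)·(P/D) = -1.5845 × 33.1/163.4471 ≈ -0.32.
|E| < 1, so demand is inelastic at this price.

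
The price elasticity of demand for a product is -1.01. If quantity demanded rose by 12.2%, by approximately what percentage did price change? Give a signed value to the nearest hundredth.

%ΔQ ≈ E × %ΔP ⇒ %ΔP = %ΔQ / E = (12.2%)/(-1.01) ≈ -12.08%.

-12.08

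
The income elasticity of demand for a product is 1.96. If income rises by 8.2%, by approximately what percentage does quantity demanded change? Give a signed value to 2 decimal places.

16.07

%ΔQ ≈ E × %ΔI = (1.96) × (8.2%) ≈ 16.07%.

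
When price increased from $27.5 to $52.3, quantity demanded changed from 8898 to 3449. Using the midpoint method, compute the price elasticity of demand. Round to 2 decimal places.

-1.42

%ΔQ = (3449 − 8898)/[(8898 + 3449)/2] = -5449/6173.5 ≈ -0.8826.
%ΔP = (52.3 − 27.5)/[(27.5 + 52.3)/2] = 24.8/39.9 ≈ 0.6216.
Arc elasticity E = %ΔQ/%ΔP ≈ -0.8826/0.6216 ≈ -1.42.
|E| > 1: demand is elastic over this range.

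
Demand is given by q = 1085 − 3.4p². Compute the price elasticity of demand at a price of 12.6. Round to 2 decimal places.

At p = 12.6, q = 545.216.
dq/dp = −2·3.4·p = −85.68.
Point elasticity E = (dq/dp)·(p/q) = -85.68 × 12.6/545.216 ≈ -1.98.
|E| > 1, so demand is elastic at this price.

-1.98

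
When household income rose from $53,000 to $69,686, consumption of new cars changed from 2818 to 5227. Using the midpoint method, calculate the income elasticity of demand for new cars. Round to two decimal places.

2.20

%ΔQ = (5227 − 2818)/[(2818+5227)/2] = 2409/4022.5 ≈ 0.5989.
%ΔI = (69,686 − 53,000)/[(53,000+69,686)/2] = 16686/61343 ≈ 0.2720.
E_I = %ΔQ/%ΔI ≈ 2.20.
E_I > 1: normal good (luxury).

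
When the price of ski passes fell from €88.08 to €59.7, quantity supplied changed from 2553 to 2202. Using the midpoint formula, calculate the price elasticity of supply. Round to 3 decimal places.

%Δq = (2202 − 2553)/[(2553 + 2202)/2] = -351/2377.5 ≈ -0.1476.
%Δp = (59.7 − 88.08)/[(88.08 + 59.7)/2] = -28.38/73.89 ≈ -0.3841.
Arc elasticity E = %Δq/%Δp ≈ -0.1476/-0.3841 ≈ 0.384.
|E| < 1: supply is inelastic over this range.

0.384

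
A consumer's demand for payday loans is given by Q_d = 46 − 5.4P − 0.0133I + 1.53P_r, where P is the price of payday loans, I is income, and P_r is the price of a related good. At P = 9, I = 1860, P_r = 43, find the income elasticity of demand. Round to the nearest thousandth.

-0.643

Evaluating quantity at (P, I, P_r) gives Q_d = 46 − 5.4(9) − 0.0133(1860) + 1.53(43) = 46 − 48.6 − 24.738 + 65.79 = 38.452.
∂Q_d/∂I = −0.0133, so E_I = -0.0133·(1860/38.452) ≈ -0.643.
E_I < 0: inferior good.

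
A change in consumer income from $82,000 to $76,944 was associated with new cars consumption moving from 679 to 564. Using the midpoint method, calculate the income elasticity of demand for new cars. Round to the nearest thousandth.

2.908

%ΔQ = (564 − 679)/[(679+564)/2] = -115/621.5 ≈ -0.1850.
%ΔY = (76,944 − 82,000)/[(82,000+76,944)/2] = -5056/79472 ≈ -0.0636.
E_I = %ΔQ/%ΔY ≈ 2.908.
E_I > 1: normal good (luxury).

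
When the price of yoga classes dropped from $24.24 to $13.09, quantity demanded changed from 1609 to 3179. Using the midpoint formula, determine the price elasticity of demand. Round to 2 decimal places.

%Δq = (3179 − 1609)/[(1609 + 3179)/2] = 1570/2394 ≈ 0.6558.
%ΔP = (13.09 − 24.24)/[(24.24 + 13.09)/2] = -11.15/18.665 ≈ -0.5974.
Arc elasticity E = %Δq/%ΔP ≈ 0.6558/-0.5974 ≈ -1.10.
|E| > 1: demand is elastic over this range.

-1.10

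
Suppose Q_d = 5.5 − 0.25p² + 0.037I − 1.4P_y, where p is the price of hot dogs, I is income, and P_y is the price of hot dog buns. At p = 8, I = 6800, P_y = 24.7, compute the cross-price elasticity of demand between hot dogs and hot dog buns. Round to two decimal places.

First evaluate Q_d: 5.5 − 0.25(8)² + 0.037(6800) − 1.4(24.7) = 5.5 − 16 + 251.6 − 34.58 = 206.52.
∂Q_d/∂P_y = −1.4, so E_xy = -1.4·(24.7/206.52) ≈ -0.17.
E_xy < 0: the goods are complements.

-0.17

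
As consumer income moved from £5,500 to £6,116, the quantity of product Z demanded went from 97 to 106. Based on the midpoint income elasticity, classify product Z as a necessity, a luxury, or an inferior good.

necessity

%ΔQ = (106 − 97)/[(97+106)/2] = 9/101.5 ≈ 0.0887.
%ΔM = (6,116 − 5,500)/[(5,500+6,116)/2] = 616/5808 ≈ 0.1061.
E_I = %ΔQ/%ΔM ≈ 0.836.
E_I ∈ (0,1): normal good (necessity).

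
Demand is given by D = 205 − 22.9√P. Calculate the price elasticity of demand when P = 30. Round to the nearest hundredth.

At P = 30, D = 79.5715.
dD/dP = −22.9/(2√P) = −22.9/(2·5.4772).
Point elasticity E = (dD/dP)·(P/D) = -2.0905 × 30/79.5715 ≈ -0.79.
|E| < 1, so demand is inelastic at this price.

-0.79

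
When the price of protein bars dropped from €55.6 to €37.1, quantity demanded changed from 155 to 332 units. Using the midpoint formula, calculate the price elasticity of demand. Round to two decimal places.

-1.82

%Δq = (332 − 155)/[(155 + 332)/2] = 177/243.5 ≈ 0.7269.
%ΔP = (37.1 − 55.6)/[(55.6 + 37.1)/2] = -18.5/46.35 ≈ -0.3991.
Arc elasticity E = %Δq/%ΔP ≈ 0.7269/-0.3991 ≈ -1.82.
|E| > 1: demand is elastic over this range.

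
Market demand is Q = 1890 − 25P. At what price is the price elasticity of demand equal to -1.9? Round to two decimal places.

49.53

Set −bP/(a − bP) = −1.9 ⇒ bP = 1.9(a − bP) ⇒ bP(1+1.9) = 1.9·a.
P = 1.9·1890/(25·2.9) ≈ 49.53.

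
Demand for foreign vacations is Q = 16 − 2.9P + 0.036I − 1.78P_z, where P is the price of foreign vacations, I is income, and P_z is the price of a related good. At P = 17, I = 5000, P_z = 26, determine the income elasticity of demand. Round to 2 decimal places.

1.79

Evaluating quantity at (P, I, P_z) gives Q = 16 − 2.9(17) + 0.036(5000) − 1.78(26) = 16 − 49.3 + 180 − 46.28 = 100.42.
∂Q/∂I = +0.036, so E_I = 0.036·(5000/100.42) ≈ 1.79.
E_I > 1: normal good (luxury).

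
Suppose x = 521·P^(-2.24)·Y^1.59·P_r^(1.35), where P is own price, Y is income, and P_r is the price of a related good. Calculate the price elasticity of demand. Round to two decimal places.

-2.24

For a Cobb–Douglas (constant-elasticity) form x = A·P^α·…, the elasticity with respect to P equals the exponent α at every point.
Here the exponent on P is -2.24, so the price elasticity of demand is -2.24.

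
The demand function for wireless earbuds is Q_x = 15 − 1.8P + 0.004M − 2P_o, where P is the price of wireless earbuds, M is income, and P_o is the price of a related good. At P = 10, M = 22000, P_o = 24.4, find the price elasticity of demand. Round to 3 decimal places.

-0.497

Evaluating quantity at (P, M, P_o) gives Q_x = 15 − 1.8(10) + 0.004(22000) − 2(24.4) = 15 − 18 + 88 − 48.8 = 36.2.
∂Q_x/∂P = −1.8, so E_p = (−1.8)·(10/36.2) ≈ -0.497.
|E_p| < 1: demand is inelastic.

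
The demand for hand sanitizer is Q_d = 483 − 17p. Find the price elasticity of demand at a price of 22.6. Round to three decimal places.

-3.889

At p = 22.6, Q_d = 98.8.
dQ_d/dp = −17.
Point elasticity E = (dQ_d/dp)·(p/Q_d) = -17 × 22.6/98.8 ≈ -3.889.
|E| > 1, so demand is elastic at this price.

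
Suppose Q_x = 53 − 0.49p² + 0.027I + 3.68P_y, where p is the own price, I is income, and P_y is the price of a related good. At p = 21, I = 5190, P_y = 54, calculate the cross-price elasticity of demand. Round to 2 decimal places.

First evaluate Q_x: 53 − 0.49(21)² + 0.027(5190) + 3.68(54) = 53 − 216.09 + 140.13 + 198.72 = 175.76.
∂Q_x/∂P_y = +3.68, so E_xy = 3.68·(54/175.76) ≈ 1.13.
E_xy > 0: the goods are substitutes.

1.13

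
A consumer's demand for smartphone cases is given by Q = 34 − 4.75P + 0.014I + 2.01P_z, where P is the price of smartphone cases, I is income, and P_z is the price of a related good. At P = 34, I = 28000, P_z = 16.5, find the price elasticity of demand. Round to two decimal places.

-0.54

First evaluate Q: 34 − 4.75(34) + 0.014(28000) + 2.01(16.5) = 34 − 161.5 + 392 + 33.165 = 297.665.
∂Q/∂P = −4.75, so E_p = (−4.75)·(34/297.665) ≈ -0.54.
|E_p| < 1: demand is inelastic.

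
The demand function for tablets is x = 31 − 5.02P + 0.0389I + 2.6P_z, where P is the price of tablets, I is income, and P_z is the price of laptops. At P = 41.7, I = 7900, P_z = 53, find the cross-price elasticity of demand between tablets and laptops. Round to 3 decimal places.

0.517

Substituting, x = 31 − 5.02(41.7) + 0.0389(7900) + 2.6(53) = 31 − 209.334 + 307.31 + 137.8 = 266.776.
∂x/∂P_z = +2.6, so E_xy = 2.6·(53/266.776) ≈ 0.517.
E_xy > 0: the goods are substitutes.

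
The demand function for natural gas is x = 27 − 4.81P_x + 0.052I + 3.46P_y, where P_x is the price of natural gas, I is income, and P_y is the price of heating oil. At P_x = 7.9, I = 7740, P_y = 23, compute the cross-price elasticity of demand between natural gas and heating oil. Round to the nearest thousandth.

Evaluating quantity at (P_x, I, P_y) gives x = 27 − 4.81(7.9) + 0.052(7740) + 3.46(23) = 27 − 37.999 + 402.48 + 79.58 = 471.061.
∂x/∂P_y = +3.46, so E_xy = 3.46·(23/471.061) ≈ 0.169.
E_xy > 0: the goods are substitutes.

0.169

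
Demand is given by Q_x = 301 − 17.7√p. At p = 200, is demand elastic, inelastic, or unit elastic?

At p = 200, Q_x = 50.6842.
dQ_x/dp = −17.7/(2√p) = −17.7/(2·14.1421).
Point elasticity E = (dQ_x/dp)·(p/Q_x) = -0.6258 × 200/50.6842 ≈ -2.469.
|E| ≈ 2.469 > 1, so demand is elastic.

elastic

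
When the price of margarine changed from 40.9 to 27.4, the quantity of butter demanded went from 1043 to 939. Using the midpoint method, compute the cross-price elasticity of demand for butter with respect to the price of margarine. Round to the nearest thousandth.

%ΔQ_x = (939 − 1043)/[(1043+939)/2] = -104/991 ≈ -0.1049.
%ΔP_y = (27.4 − 40.9)/[(40.9+27.4)/2] ≈ -0.3953.
E_xy = -0.1049/-0.3953 ≈ 0.265.
E_xy > 0, so butter and margarine are substitutes.

0.265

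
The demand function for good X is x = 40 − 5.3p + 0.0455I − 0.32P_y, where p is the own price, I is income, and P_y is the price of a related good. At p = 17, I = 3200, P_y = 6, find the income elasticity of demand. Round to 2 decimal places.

1.56

First evaluate x: 40 − 5.3(17) + 0.0455(3200) − 0.32(6) = 40 − 90.1 + 145.6 − 1.92 = 93.58.
∂x/∂I = +0.0455, so E_I = 0.0455·(3200/93.58) ≈ 1.56.
E_I > 1: normal good (luxury).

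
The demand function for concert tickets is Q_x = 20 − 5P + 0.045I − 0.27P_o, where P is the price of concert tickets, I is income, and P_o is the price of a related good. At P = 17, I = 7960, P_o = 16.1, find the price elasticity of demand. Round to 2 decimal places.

-0.29

Substituting, Q_x = 20 − 5(17) + 0.045(7960) − 0.27(16.1) = 20 − 85 + 358.2 − 4.347 = 288.853.
∂Q_x/∂P = −5, so E_p = (−5)·(17/288.853) ≈ -0.29.
|E_p| < 1: demand is inelastic.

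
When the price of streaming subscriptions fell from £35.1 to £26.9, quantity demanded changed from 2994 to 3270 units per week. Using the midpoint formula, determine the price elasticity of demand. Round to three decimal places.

%Δq = (3270 − 2994)/[(2994 + 3270)/2] = 276/3132 ≈ 0.0881.
%ΔP = (26.9 − 35.1)/[(35.1 + 26.9)/2] = -8.2/31 ≈ -0.2645.
Arc elasticity E = %Δq/%ΔP ≈ 0.0881/-0.2645 ≈ -0.333.
|E| < 1: demand is inelastic over this range.

-0.333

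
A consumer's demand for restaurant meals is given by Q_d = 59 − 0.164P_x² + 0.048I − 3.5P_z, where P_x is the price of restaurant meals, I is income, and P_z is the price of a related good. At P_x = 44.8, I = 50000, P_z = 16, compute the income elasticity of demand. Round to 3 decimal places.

First evaluate Q_d: 59 − 0.164(44.8)² + 0.048(50000) − 3.5(16) = 59 − 329.1546 + 2400 − 56 = 2073.8454.
∂Q_d/∂I = +0.048, so E_I = 0.048·(50000/2073.8454) ≈ 1.157.
E_I > 1: normal good (luxury).

1.157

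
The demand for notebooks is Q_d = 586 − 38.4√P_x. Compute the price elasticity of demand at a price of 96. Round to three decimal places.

-0.897

At P_x = 96, Q_d = 209.7584.
dQ_d/dP_x = −38.4/(2√P_x) = −38.4/(2·9.798).
Point elasticity E = (dQ_d/dP_x)·(P_x/Q_d) = -1.9596 × 96/209.7584 ≈ -0.897.
|E| < 1, so demand is inelastic at this price.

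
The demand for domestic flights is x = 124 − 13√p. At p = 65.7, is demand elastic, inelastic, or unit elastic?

At p = 65.7, x = 18.6278.
dx/dp = −13/(2√p) = −13/(2·8.1056).
Point elasticity E = (dx/dp)·(p/x) = -0.8019 × 65.7/18.6278 ≈ -2.828.
|E| ≈ 2.828 > 1, so demand is elastic.

elastic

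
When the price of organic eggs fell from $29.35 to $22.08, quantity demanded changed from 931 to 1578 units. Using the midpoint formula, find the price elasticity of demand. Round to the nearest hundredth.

%ΔQ = (1578 − 931)/[(931 + 1578)/2] = 647/1254.5 ≈ 0.5157.
%Δp = (22.08 − 29.35)/[(29.35 + 22.08)/2] = -7.27/25.715 ≈ -0.2827.
Arc elasticity E = %ΔQ/%Δp ≈ 0.5157/-0.2827 ≈ -1.82.
|E| > 1: demand is elastic over this range.

-1.82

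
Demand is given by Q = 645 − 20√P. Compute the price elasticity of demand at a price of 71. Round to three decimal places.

-0.177

At P = 71, Q = 476.477.
dQ/dP = −20/(2√P) = −20/(2·8.4261).
Point elasticity E = (dQ/dP)·(P/Q) = -1.1868 × 71/476.477 ≈ -0.177.
|E| < 1, so demand is inelastic at this price.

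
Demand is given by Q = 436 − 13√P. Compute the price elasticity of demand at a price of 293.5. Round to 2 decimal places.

-0.52

At P = 293.5, Q = 213.2861.
dQ/dP = −13/(2√P) = −13/(2·17.1318).
Point elasticity E = (dQ/dP)·(P/Q) = -0.3794 × 293.5/213.2861 ≈ -0.52.
|E| < 1, so demand is inelastic at this price.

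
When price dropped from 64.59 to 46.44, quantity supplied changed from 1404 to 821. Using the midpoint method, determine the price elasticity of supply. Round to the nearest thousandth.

%Δq = (821 − 1404)/[(1404 + 821)/2] = -583/1112.5 ≈ -0.5240.
%Δp = (46.44 − 64.59)/[(64.59 + 46.44)/2] = -18.15/55.515 ≈ -0.3269.
Arc elasticity E = %Δq/%Δp ≈ -0.5240/-0.3269 ≈ 1.603.
|E| > 1: supply is elastic over this range.

1.603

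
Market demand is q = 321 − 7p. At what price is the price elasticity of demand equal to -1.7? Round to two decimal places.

28.87

Set −bp/(a − bp) = −1.7 ⇒ bp = 1.7(a − bp) ⇒ bp(1+1.7) = 1.7·a.
p = 1.7·321/(7·2.7) ≈ 28.87.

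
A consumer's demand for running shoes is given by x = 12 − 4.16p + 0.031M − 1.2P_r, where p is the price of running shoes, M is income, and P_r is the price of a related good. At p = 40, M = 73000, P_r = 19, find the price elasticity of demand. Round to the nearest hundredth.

At the given point, x = 12 − 4.16(40) + 0.031(73000) − 1.2(19) = 12 − 166.4 + 2263 − 22.8 = 2085.8.
∂x/∂p = −4.16, so E_p = (−4.16)·(40/2085.8) ≈ -0.08.
|E_p| < 1: demand is inelastic.

-0.08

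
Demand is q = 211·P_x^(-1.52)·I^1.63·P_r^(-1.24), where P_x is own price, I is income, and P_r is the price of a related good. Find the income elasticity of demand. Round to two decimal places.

For a Cobb–Douglas (constant-elasticity) form q = A·I^α·…, the elasticity with respect to I equals the exponent α at every point.
Here the exponent on I is 1.63, so the income elasticity of demand is 1.63.

1.63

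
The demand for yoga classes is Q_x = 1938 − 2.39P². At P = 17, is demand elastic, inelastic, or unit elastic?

At P = 17, Q_x = 1247.29.
dQ_x/dP = −2·2.39·P = −81.26.
Point elasticity E = (dQ_x/dP)·(P/Q_x) = -81.26 × 17/1247.29 ≈ -1.108.
|E| ≈ 1.108 > 1, so demand is elastic.

elastic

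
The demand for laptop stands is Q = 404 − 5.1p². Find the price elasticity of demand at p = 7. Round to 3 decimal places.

-3.243

At p = 7, Q = 154.1.
dQ/dp = −2·5.1·p = −71.4.
Point elasticity E = (dQ/dp)·(p/Q) = -71.4 × 7/154.1 ≈ -3.243.
|E| > 1, so demand is elastic at this price.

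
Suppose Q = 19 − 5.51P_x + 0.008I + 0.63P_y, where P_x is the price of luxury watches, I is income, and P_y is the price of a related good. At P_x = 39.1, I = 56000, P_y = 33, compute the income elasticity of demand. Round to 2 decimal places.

1.64

At the given point, Q = 19 − 5.51(39.1) + 0.008(56000) + 0.63(33) = 19 − 215.441 + 448 + 20.79 = 272.349.
∂Q/∂I = +0.008, so E_I = 0.008·(56000/272.349) ≈ 1.64.
E_I > 1: normal good (luxury).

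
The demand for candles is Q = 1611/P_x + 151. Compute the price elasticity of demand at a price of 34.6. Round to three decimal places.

-0.236

At P_x = 34.6, Q = 197.5607.
dQ/dP_x = −1611/P_x² = −1.3457.
Point elasticity E = (dQ/dP_x)·(P_x/Q) = -1.3457 × 34.6/197.5607 ≈ -0.236.
|E| < 1, so demand is inelastic at this price.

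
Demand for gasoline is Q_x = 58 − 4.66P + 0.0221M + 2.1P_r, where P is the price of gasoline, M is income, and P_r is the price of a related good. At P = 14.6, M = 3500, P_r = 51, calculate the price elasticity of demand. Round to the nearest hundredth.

-0.39

Substituting, Q_x = 58 − 4.66(14.6) + 0.0221(3500) + 2.1(51) = 58 − 68.036 + 77.35 + 107.1 = 174.414.
∂Q_x/∂P = −4.66, so E_p = (−4.66)·(14.6/174.414) ≈ -0.39.
|E_p| < 1: demand is inelastic.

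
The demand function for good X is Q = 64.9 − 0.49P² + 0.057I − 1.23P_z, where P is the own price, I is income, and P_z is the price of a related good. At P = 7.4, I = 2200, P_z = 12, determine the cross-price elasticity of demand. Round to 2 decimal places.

-0.10

Substituting, Q = 64.9 − 0.49(7.4)² + 0.057(2200) − 1.23(12) = 64.9 − 26.8324 + 125.4 − 14.76 = 148.7076.
∂Q/∂P_z = −1.23, so E_xy = -1.23·(12/148.7076) ≈ -0.10.
E_xy < 0: the goods are complements.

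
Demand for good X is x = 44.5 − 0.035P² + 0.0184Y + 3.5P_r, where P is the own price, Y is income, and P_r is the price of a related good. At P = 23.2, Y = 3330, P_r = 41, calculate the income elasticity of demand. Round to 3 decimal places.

0.266

Substituting, x = 44.5 − 0.035(23.2)² + 0.0184(3330) + 3.5(41) = 44.5 − 18.8384 + 61.272 + 143.5 = 230.4336.
∂x/∂Y = +0.0184, so E_I = 0.0184·(3330/230.4336) ≈ 0.266.
E_I ∈ (0,1): normal good (necessity).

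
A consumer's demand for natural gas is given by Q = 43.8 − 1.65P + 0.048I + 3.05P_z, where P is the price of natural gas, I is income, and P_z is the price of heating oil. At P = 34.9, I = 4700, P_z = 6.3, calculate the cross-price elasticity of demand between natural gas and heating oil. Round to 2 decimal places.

0.08

At the given point, Q = 43.8 − 1.65(34.9) + 0.048(4700) + 3.05(6.3) = 43.8 − 57.585 + 225.6 + 19.215 = 231.03.
∂Q/∂P_z = +3.05, so E_xy = 3.05·(6.3/231.03) ≈ 0.08.
E_xy > 0: the goods are substitutes.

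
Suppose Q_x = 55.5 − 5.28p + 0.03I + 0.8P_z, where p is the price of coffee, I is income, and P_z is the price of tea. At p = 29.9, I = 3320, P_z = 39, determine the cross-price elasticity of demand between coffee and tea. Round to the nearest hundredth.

Substituting, Q_x = 55.5 − 5.28(29.9) + 0.03(3320) + 0.8(39) = 55.5 − 157.872 + 99.6 + 31.2 = 28.428.
∂Q_x/∂P_z = +0.8, so E_xy = 0.8·(39/28.428) ≈ 1.10.
E_xy > 0: the goods are substitutes.

1.10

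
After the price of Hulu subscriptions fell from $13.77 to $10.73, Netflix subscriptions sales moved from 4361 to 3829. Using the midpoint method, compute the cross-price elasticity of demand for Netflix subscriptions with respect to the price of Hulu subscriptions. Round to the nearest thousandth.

%ΔQ_x = (3829 − 4361)/[(4361+3829)/2] = -532/4095 ≈ -0.1299.
%ΔP_y = (10.73 − 13.77)/[(13.77+10.73)/2] ≈ -0.2482.
E_xy = -0.1299/-0.2482 ≈ 0.524.
E_xy > 0, so Netflix subscriptions and Hulu subscriptions are substitutes.

0.524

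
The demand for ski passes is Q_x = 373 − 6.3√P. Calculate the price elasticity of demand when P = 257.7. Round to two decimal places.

-0.19

At P = 257.7, Q_x = 271.8659.
dQ_x/dP = −6.3/(2√P) = −6.3/(2·16.053).
Point elasticity E = (dQ_x/dP)·(P/Q_x) = -0.1962 × 257.7/271.8659 ≈ -0.19.
|E| < 1, so demand is inelastic at this price.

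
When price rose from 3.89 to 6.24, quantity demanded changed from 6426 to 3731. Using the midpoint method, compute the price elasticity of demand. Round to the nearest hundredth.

-1.14

%ΔQ = (3731 − 6426)/[(6426 + 3731)/2] = -2695/5078.5 ≈ -0.5307.
%Δp = (6.24 − 3.89)/[(3.89 + 6.24)/2] = 2.35/5.065 ≈ 0.4640.
Arc elasticity E = %ΔQ/%Δp ≈ -0.5307/0.4640 ≈ -1.14.
|E| > 1: demand is elastic over this range.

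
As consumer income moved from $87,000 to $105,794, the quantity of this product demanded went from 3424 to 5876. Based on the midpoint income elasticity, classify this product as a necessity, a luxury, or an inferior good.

luxury

%ΔQ = (5876 − 3424)/[(3424+5876)/2] = 2452/4650 ≈ 0.5273.
%ΔI = (105,794 − 87,000)/[(87,000+105,794)/2] = 18794/96397 ≈ 0.1950.
E_I = %ΔQ/%ΔI ≈ 2.705.
E_I > 1: normal good (luxury).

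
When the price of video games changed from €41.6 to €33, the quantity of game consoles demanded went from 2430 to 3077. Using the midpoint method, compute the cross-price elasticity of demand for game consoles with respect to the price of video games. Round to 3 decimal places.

%ΔQ_x = (3077 − 2430)/[(2430+3077)/2] = 647/2753.5 ≈ 0.2350.
%ΔP_y = (33 − 41.6)/[(41.6+33)/2] ≈ -0.2306.
E_xy = 0.2350/-0.2306 ≈ -1.019.
E_xy < 0, so game consoles and video games are complements.

-1.019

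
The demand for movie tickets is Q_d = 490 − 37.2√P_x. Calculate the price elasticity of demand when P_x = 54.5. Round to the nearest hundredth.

-0.64

At P_x = 54.5, Q_d = 215.3743.
dQ_d/dP_x = −37.2/(2√P_x) = −37.2/(2·7.3824).
Point elasticity E = (dQ_d/dP_x)·(P_x/Q_d) = -2.5195 × 54.5/215.3743 ≈ -0.64.
|E| < 1, so demand is inelastic at this price.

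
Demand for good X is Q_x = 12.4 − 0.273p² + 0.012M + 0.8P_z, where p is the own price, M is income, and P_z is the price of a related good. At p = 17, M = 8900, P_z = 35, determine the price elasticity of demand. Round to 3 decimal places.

-2.310

Evaluating quantity at (p, M, P_z) gives Q_x = 12.4 − 0.273(17)² + 0.012(8900) + 0.8(35) = 12.4 − 78.897 + 106.8 + 28 = 68.303.
∂Q_x/∂p = −2·0.273·p = -9.282, so E_p = -9.282·(17/68.303) ≈ -2.310.
|E_p| > 1: demand is elastic.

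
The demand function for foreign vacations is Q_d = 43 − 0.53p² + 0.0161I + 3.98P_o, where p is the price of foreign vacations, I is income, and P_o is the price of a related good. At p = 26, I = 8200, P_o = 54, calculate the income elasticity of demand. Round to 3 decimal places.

4.170

Q_d = 43 − 0.53(26)² + 0.0161(8200) + 3.98(54) = 43 − 358.28 + 132.02 + 214.92 = 31.66.
∂Q_d/∂I = +0.0161, so E_I = 0.0161·(8200/31.66) ≈ 4.170.
E_I > 1: normal good (luxury).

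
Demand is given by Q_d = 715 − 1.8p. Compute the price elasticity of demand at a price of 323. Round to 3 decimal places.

-4.352

At p = 323, Q_d = 133.6.
dQ_d/dp = −1.8.
Point elasticity E = (dQ_d/dp)·(p/Q_d) = -1.8 × 323/133.6 ≈ -4.352.
|E| > 1, so demand is elastic at this price.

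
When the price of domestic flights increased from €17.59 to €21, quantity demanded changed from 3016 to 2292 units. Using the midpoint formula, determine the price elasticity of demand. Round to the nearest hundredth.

%ΔQ = (2292 − 3016)/[(3016 + 2292)/2] = -724/2654 ≈ -0.2728.
%ΔP = (21 − 17.59)/[(17.59 + 21)/2] = 3.41/19.295 ≈ 0.1767.
Arc elasticity E = %ΔQ/%ΔP ≈ -0.2728/0.1767 ≈ -1.54.
|E| > 1: demand is elastic over this range.

-1.54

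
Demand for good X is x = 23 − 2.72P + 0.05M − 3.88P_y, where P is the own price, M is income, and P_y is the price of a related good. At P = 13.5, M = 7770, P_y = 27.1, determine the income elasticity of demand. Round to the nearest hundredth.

Evaluating quantity at (P, M, P_y) gives x = 23 − 2.72(13.5) + 0.05(7770) − 3.88(27.1) = 23 − 36.72 + 388.5 − 105.148 = 269.632.
∂x/∂M = +0.05, so E_I = 0.05·(7770/269.632) ≈ 1.44.
E_I > 1: normal good (luxury).

1.44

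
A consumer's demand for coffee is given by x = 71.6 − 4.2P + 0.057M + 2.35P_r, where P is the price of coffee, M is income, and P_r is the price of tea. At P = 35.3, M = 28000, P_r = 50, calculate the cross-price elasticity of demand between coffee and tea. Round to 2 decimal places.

0.07

At the given point, x = 71.6 − 4.2(35.3) + 0.057(28000) + 2.35(50) = 71.6 − 148.26 + 1596 + 117.5 = 1636.84.
∂x/∂P_r = +2.35, so E_xy = 2.35·(50/1636.84) ≈ 0.07.
E_xy > 0: the goods are substitutes.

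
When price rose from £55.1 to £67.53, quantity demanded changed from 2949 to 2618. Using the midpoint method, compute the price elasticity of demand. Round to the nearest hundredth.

%ΔQ = (2618 − 2949)/[(2949 + 2618)/2] = -331/2783.5 ≈ -0.1189.
%ΔP = (67.53 − 55.1)/[(55.1 + 67.53)/2] = 12.43/61.315 ≈ 0.2027.
Arc elasticity E = %ΔQ/%ΔP ≈ -0.1189/0.2027 ≈ -0.59.
|E| < 1: demand is inelastic over this range.

-0.59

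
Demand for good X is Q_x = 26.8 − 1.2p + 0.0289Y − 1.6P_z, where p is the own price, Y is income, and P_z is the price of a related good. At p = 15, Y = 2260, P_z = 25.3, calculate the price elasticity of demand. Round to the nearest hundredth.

First evaluate Q_x: 26.8 − 1.2(15) + 0.0289(2260) − 1.6(25.3) = 26.8 − 18 + 65.314 − 40.48 = 33.634.
∂Q_x/∂p = −1.2, so E_p = (−1.2)·(15/33.634) ≈ -0.54.
|E_p| < 1: demand is inelastic.

-0.54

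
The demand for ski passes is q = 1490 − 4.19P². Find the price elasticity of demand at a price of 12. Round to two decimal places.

-1.36

At P = 12, q = 886.64.
dq/dP = −2·4.19·P = −100.56.
Point elasticity E = (dq/dP)·(P/q) = -100.56 × 12/886.64 ≈ -1.36.
|E| > 1, so demand is elastic at this price.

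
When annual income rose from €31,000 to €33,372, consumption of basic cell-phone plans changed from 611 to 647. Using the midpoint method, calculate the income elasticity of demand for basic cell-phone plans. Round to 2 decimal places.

0.78

%ΔQ = (647 − 611)/[(611+647)/2] = 36/629 ≈ 0.0572.
%ΔI = (33,372 − 31,000)/[(31,000+33,372)/2] = 2372/32186 ≈ 0.0737.
E_I = %ΔQ/%ΔI ≈ 0.78.
E_I ∈ (0,1): normal good (necessity).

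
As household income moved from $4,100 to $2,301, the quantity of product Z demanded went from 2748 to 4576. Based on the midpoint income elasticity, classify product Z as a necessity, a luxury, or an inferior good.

inferior

%ΔQ = (4576 − 2748)/[(2748+4576)/2] = 1828/3662 ≈ 0.4992.
%ΔM = (2,301 − 4,100)/[(4,100+2,301)/2] = -1799/3200.5 ≈ -0.5621.
E_I = %ΔQ/%ΔM ≈ -0.888.
E_I < 0: inferior good.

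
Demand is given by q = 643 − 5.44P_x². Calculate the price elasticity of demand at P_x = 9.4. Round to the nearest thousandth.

At P_x = 9.4, q = 162.3216.
dq/dP_x = −2·5.44·P_x = −102.272.
Point elasticity E = (dq/dP_x)·(P_x/q) = -102.272 × 9.4/162.3216 ≈ -5.923.
|E| > 1, so demand is elastic at this price.

-5.923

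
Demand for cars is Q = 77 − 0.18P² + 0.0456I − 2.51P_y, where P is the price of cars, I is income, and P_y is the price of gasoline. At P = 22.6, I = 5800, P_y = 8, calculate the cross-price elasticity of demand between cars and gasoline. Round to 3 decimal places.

-0.088

Substituting, Q = 77 − 0.18(22.6)² + 0.0456(5800) − 2.51(8) = 77 − 91.9368 + 264.48 − 20.08 = 229.4632.
∂Q/∂P_y = −2.51, so E_xy = -2.51·(8/229.4632) ≈ -0.088.
E_xy < 0: the goods are complements.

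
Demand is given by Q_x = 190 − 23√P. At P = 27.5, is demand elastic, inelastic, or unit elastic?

inelastic

At P = 27.5, Q_x = 69.387.
dQ_x/dP = −23/(2√P) = −23/(2·5.244).
Point elasticity E = (dQ_x/dP)·(P/Q_x) = -2.193 × 27.5/69.387 ≈ -0.869.
|E| ≈ 0.869 < 1, so demand is inelastic.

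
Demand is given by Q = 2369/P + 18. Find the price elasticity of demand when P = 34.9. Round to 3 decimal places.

-0.790

At P = 34.9, Q = 85.8797.
dQ/dP = −2369/P² = −1.945.
Point elasticity E = (dQ/dP)·(P/Q) = -1.945 × 34.9/85.8797 ≈ -0.790.
|E| < 1, so demand is inelastic at this price.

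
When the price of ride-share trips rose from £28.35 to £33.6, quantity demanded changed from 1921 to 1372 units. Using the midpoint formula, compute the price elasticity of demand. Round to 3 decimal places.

%Δq = (1372 − 1921)/[(1921 + 1372)/2] = -549/1646.5 ≈ -0.3334.
%Δp = (33.6 − 28.35)/[(28.35 + 33.6)/2] = 5.25/30.975 ≈ 0.1695.
Arc elasticity E = %Δq/%Δp ≈ -0.3334/0.1695 ≈ -1.967.
|E| > 1: demand is elastic over this range.

-1.967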